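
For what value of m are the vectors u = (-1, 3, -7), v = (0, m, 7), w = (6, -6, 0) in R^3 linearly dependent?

Place the vectors as rows of a 3×3 matrix; dependence ⇔ determinant zero.
Expanding, det = 42*m + 84.
Solving 42*m + 84 = 0 yields m = -2.

m = -2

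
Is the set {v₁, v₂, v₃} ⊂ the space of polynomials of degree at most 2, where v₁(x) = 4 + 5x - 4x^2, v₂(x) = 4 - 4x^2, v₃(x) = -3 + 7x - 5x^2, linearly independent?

linearly independent

Take coordinates with respect to the standard basis {1, x, x^2}.
The matrix [v₁|v₂|v₃] has determinant 160.
A nonzero determinant means the columns are linearly independent.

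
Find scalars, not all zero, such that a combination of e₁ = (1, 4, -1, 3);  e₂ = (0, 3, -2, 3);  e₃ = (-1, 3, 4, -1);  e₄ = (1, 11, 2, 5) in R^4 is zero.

2e₁ + e₃ - e₄ = 0

Row-reduce the matrix with e₁, e₂, e₃, e₄ as columns; the null space gives the coefficients.
The free variable yields coefficients (2, 0, 1, -1) (any nonzero multiple also works).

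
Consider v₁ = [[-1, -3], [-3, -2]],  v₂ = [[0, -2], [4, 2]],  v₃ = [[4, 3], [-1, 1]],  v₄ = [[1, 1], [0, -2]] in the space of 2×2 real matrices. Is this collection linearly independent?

Take coordinates with respect to the standard basis {E₁₁, E₁₂, E₂₁, E₂₂}.
Form the 4×4 matrix with these as columns; its determinant is 148.
A nonzero determinant means the columns are linearly independent.

linearly independent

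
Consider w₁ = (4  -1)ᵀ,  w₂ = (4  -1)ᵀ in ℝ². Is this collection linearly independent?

linearly dependent

Two of the vectors are equal, giving an immediate dependence.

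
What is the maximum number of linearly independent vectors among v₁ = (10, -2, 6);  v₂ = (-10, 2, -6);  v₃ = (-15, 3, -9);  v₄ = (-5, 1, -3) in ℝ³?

Form the matrix with v₁, v₂, v₃, v₄ as columns and reduce.
There is 1 pivot column, so rank = 1.
(With 4 elements in a 3-dimensional space the rank is at most 3.)

1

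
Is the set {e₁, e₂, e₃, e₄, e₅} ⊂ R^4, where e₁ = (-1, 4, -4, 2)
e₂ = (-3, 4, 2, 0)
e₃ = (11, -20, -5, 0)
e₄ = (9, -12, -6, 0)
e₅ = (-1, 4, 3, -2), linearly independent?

linearly dependent

There are 5 vectors in a 4-dimensional space, so they cannot be linearly independent.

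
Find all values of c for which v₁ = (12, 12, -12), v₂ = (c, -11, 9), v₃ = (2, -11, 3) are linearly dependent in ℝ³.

c = -31/4

The vectors are dependent exactly when the determinant of the matrix with rows v₁, v₂, v₃ vanishes.
Cofactor expansion gives det = 96*c + 744.
Solving 96*c + 744 = 0 yields c = -31/4.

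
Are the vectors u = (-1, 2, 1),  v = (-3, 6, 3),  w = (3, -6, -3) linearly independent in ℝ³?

Form the 3×3 matrix with these as columns; its determinant is 0.
A zero determinant means the columns are linearly dependent.

linearly dependent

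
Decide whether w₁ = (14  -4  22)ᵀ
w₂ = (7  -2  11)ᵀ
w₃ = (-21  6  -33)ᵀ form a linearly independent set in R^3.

linearly dependent

Row-reduce the matrix whose columns are w₁, w₂, w₃.
The reduction yields 1 nonzero row, so the rank is 1.
Since rank 1 < 3, the set is linearly dependent.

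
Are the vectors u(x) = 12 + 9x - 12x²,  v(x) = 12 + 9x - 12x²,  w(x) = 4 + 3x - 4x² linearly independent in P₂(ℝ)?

Write each element as a coordinate vector in ℝ³ using {1, x, x²}.
The matrix [u|v|w] has determinant 0.
A zero determinant means the columns are linearly dependent.

linearly dependent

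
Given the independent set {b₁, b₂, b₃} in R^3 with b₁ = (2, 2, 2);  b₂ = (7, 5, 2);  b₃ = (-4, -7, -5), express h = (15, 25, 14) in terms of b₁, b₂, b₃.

h = -4b₁ + b₂ - 4b₃

Write h = c₁b₁ + … + c₃b₃ and equate components.
Row-reducing the augmented matrix gives the unique coefficients (c₁, c₂, c₃) = (-4, 1, -4).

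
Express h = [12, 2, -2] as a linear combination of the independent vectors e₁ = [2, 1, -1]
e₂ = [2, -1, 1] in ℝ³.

Set up the augmented matrix [e₁ | e₂ | h] and row-reduce.
Row-reducing the augmented matrix gives the unique coefficients (c₁, c₂) = (4, 2).

h = 4e₁ + 2e₂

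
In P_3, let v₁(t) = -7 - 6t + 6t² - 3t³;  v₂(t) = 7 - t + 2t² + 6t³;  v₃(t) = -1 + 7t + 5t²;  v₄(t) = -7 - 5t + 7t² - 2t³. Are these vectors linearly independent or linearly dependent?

linearly independent

Write each element as a coordinate vector in ℝ⁴ using {1, t, …, t³}.
Row-reduce the matrix whose columns are v₁, v₂, v₃, v₄.
The reduction yields 4 nonzero rows, so the rank is 4.
Since rank = 4 (the number of vectors), the set is linearly independent.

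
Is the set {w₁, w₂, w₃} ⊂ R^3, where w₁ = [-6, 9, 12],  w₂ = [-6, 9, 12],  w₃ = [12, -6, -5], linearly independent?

Two of the vectors are equal, giving an immediate dependence.

linearly dependent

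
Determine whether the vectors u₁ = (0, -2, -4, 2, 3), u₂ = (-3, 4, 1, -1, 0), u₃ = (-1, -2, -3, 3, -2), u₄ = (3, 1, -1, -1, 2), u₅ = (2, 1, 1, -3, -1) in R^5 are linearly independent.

The matrix [u₁|u₂|u₃|u₄|u₅] has determinant 444.
A nonzero determinant means the columns are linearly independent.

linearly independent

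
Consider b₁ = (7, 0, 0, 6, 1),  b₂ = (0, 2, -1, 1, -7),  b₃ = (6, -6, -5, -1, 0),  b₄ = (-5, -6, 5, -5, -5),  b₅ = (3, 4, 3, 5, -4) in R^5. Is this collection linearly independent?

Place the vectors as rows of a 5×5 matrix and reduce to echelon form.
The reduction yields 5 nonzero rows, so the rank is 5.
Since rank = 5 (the number of vectors), the set is linearly independent.

linearly independent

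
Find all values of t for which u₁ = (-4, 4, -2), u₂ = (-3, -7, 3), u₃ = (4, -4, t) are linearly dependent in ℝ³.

t = 2

Place the vectors as rows of a 3×3 matrix; dependence ⇔ determinant zero.
The determinant works out to 40*t - 80.
Solving 40*t - 80 = 0 yields t = 2.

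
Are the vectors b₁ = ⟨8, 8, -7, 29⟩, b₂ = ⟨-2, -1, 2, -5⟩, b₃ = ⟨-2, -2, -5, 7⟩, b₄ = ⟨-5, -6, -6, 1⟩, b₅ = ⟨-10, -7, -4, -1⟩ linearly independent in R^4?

There are 5 vectors in a 4-dimensional space, so they cannot be linearly independent.

linearly dependent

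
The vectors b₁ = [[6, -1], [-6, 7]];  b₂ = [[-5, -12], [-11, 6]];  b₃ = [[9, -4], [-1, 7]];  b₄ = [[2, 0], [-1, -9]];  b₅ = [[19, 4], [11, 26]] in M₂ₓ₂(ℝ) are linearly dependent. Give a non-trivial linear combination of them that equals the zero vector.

Write each element as a vector in ℝ⁴ using {E₁₁, E₁₂, E₂₁, E₂₂}.
Row-reduce the matrix with b₁, b₂, b₃, b₄, b₅ as columns; the null space gives the coefficients.
A generator of the null space is (0, 1, -2, 2, 1).

b₂ - 2b₃ + 2b₄ + b₅ = 0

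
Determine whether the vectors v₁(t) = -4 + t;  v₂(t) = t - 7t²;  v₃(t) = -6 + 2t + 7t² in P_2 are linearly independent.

Take coordinates with respect to the standard basis {1, t, t²}.
Form the 3×3 matrix with these as columns; its determinant is -42.
A nonzero determinant means the columns are linearly independent.

linearly independent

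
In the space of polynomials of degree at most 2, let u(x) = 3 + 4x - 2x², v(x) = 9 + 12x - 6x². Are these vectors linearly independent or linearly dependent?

linearly dependent

Take coordinates with respect to the standard basis {1, x, x²}.
Row-reduce the matrix whose columns are u, v.
The reduction yields 1 nonzero row, so the rank is 1.
Since rank 1 < 2, the set is linearly dependent.
Indeed 3u - v = 0.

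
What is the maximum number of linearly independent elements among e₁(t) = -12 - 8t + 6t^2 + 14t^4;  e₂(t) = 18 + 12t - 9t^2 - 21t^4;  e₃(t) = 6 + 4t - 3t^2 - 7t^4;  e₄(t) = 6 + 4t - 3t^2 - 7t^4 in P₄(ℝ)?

Represent each element by its coordinate vector in ℝ⁵.
Row-reduce the 4×5 matrix with these as rows.
There is 1 pivot column, so rank = 1.

1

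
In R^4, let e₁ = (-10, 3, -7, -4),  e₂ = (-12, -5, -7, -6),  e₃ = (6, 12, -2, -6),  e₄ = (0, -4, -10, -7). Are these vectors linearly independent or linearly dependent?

Place the vectors as rows of a 4×4 matrix and reduce to echelon form.
The reduction yields 4 nonzero rows, so the rank is 4.
Since rank = 4 (the number of vectors), the set is linearly independent.

linearly independent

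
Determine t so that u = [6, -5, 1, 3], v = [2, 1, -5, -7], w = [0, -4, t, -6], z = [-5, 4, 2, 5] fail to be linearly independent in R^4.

t = 11/7

The vectors are dependent exactly when the determinant of the matrix with rows u, v, w, z vanishes.
Expanding, det = 112*t - 176.
Setting this to zero gives t = 11/7.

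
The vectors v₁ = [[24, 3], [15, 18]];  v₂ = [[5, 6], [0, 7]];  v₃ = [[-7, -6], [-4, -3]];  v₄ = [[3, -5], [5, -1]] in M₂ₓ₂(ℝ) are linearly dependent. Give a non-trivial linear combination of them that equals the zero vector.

Take coordinates with respect to {E₁₁, E₁₂, E₂₁, E₂₂}.
Write the vectors as columns of a matrix and find a nonzero vector in its null space.
A generator of the null space is (1, -3, 0, -3).

v₁ - 3v₂ - 3v₄ = 0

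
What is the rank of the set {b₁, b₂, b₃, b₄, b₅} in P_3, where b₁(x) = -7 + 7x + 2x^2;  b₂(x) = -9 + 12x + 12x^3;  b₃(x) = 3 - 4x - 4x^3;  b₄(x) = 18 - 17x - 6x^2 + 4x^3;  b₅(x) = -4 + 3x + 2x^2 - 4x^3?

Represent each element by its coordinate vector in ℝ⁴.
Put the 4×5 matrix [b₁|b₂|b₃|b₄|b₅] into echelon form.
The echelon form has 2 nonzero rows, so the rank is 2.
(With 5 elements in a 4-dimensional space the rank is at most 4.)

rank 2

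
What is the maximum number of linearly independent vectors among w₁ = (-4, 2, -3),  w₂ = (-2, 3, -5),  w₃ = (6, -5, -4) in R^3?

Row-reduce the 3×3 matrix with these as rows.
Reduction leaves 3 leading entries, giving rank 3.

3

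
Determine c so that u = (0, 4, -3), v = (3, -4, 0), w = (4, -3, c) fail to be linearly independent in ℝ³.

Dependence holds iff the 3×3 matrix [u v w] is singular.
Cofactor expansion gives det = -12*c - 21.
This vanishes exactly when c = -7/4.

c = -7/4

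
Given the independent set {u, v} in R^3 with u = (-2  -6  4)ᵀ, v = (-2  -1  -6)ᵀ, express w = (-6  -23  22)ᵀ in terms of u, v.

w = 4u - v

Set up the augmented matrix [u | v | w] and row-reduce.
The system has the unique solution (c₁, c₂) = (4, -1).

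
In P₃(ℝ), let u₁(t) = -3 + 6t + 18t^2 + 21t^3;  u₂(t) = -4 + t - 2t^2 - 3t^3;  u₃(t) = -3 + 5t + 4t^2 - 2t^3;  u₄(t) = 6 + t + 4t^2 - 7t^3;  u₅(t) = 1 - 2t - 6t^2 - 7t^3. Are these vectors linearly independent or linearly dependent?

linearly dependent

Take coordinates with respect to the standard basis {1, t, …, t^3}.
There are 5 vectors in a 4-dimensional space, so they cannot be linearly independent.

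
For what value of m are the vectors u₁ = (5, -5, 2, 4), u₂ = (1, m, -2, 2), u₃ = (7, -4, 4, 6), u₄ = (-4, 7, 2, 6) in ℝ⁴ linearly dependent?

Dependence holds iff the 4×4 matrix [u₁ u₂ u₃ u₄] is singular.
The determinant works out to 48*m + 408.
Setting this to zero gives m = -17/2.

m = -17/2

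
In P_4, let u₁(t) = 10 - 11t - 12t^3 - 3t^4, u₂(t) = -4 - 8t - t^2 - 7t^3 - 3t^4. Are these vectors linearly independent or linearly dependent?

linearly independent

Write each element as a coordinate vector in ℝ⁵ using {1, t, …, t^4}.
Row-reduce the matrix whose columns are u₁, u₂.
The reduction yields 2 nonzero rows, so the rank is 2.
Since rank = 2 (the number of vectors), the set is linearly independent.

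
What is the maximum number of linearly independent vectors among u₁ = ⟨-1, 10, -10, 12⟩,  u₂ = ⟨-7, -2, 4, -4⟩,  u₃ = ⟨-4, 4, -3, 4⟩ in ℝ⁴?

2

Put the 4×3 matrix [u₁|u₂|u₃] into echelon form.
There are 2 pivot columns, so rank = 2.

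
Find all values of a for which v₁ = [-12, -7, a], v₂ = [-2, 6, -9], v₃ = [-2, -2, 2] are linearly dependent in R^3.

a = 41/8

The vectors are dependent exactly when the determinant of the matrix with rows v₁, v₂, v₃ vanishes.
Expanding, det = 16*a - 82.
Solving 16*a - 82 = 0 yields a = 41/8.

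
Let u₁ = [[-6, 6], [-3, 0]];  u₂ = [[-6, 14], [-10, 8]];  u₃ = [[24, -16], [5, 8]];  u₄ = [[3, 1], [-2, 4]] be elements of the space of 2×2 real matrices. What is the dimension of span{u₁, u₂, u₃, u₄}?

Pass to coordinate vectors with respect to the basis {E₁₁, E₁₂, E₂₁, E₂₂}.
Apply Gaussian elimination to the matrix whose rows are u₁, u₂, u₃, u₄.
Reduction leaves 2 leading entries, giving rank 2.

dim = 2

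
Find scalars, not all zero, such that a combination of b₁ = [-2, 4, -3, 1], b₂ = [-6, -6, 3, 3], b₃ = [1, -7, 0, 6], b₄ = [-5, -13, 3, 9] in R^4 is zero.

Solve the homogeneous system with b₁, b₂, b₃, b₄ as columns by row-reducing the coefficient matrix.
The free variable yields coefficients (0, 1, 1, -1) (any nonzero multiple also works).

b₂ + b₃ - b₄ = 0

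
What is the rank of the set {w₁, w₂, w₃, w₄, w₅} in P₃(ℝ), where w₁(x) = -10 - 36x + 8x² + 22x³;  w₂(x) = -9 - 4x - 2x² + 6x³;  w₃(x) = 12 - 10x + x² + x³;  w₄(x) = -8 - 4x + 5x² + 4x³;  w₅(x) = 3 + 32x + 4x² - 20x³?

rank 3

Represent each element by its coordinate vector in ℝ⁴.
Form the matrix with w₁, w₂, w₃, w₄, w₅ as columns and reduce.
There are 3 pivot columns, so rank = 3.
(With 5 elements in a 4-dimensional space the rank is at most 4.)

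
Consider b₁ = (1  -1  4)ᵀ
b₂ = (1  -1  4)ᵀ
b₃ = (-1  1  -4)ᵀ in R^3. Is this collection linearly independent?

linearly dependent

Place the vectors as rows of a 3×3 matrix and reduce to echelon form.
The reduction yields 1 nonzero row, so the rank is 1.
Since rank 1 < 3, the set is linearly dependent.
Indeed b₁ - b₂ = 0.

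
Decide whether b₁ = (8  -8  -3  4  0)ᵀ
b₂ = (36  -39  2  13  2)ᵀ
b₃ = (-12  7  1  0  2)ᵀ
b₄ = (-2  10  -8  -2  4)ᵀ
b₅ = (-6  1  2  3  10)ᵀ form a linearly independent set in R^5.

linearly dependent

The matrix [b₁|b₂|b₃|b₄|b₅] has determinant 0.
A zero determinant means the columns are linearly dependent.
Indeed 2b₁ - b₂ - 2b₃ - b₄ + b₅ = 0.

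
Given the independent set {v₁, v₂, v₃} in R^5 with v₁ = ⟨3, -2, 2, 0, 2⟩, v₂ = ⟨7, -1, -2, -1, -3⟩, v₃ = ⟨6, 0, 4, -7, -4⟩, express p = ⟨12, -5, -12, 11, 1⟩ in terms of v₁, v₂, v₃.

p = v₁ + 3v₂ - 2v₃

Write p = α₁v₁ + … + α₃v₃ and equate components.
Back-substitution yields (α₁, α₂, α₃) = (1, 3, -2).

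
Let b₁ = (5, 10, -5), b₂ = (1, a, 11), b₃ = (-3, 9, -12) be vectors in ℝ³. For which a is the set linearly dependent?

a = -10

Place the vectors as rows of a 3×3 matrix; dependence ⇔ determinant zero.
The determinant works out to -75*a - 750.
Solving -75*a - 750 = 0 yields a = -10.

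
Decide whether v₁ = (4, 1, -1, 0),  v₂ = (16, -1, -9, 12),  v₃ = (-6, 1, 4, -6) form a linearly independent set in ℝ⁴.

linearly dependent

Place the vectors as rows of a 3×4 matrix and reduce to echelon form.
The reduction yields 2 nonzero rows, so the rank is 2.
Since rank 2 < 3, the set is linearly dependent.
Indeed v₁ - v₂ - 2v₃ = 0.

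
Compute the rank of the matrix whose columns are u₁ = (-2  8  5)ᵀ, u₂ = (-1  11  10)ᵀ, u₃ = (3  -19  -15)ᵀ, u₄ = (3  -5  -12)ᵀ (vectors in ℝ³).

3

Apply Gaussian elimination to the matrix whose rows are u₁, u₂, u₃, u₄.
The echelon form has 3 nonzero rows, so the rank is 3.
(With 4 elements in a 3-dimensional space the rank is at most 3.)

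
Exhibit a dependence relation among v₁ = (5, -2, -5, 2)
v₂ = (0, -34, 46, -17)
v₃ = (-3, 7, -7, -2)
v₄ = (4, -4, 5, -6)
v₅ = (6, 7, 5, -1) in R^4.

Row-reduce the matrix with v₁, v₂, v₃, v₄, v₅ as columns; the null space gives the coefficients.
One solution (up to scaling) is (3, 1, 3, -3, 1).

3v₁ + v₂ + 3v₃ - 3v₄ + v₅ = 0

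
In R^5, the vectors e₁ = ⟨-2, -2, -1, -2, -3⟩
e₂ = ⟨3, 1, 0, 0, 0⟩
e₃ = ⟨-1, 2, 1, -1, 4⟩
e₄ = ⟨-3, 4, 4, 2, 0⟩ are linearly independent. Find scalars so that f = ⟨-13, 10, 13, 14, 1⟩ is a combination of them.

f = -3e₁ - 4e₂ - 2e₃ + 3e₄

Write f = α₁e₁ + … + α₄e₄ and equate components.
The system has the unique solution (α₁, …, α₄) = (-3, -4, -2, 3).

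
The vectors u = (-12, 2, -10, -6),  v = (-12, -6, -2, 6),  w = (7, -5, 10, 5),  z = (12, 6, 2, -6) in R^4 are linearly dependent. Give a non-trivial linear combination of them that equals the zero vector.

Set up α₁u + … + α₄z = 0 and solve the homogeneous system.
A generator of the null space is (0, 1, 0, 1).

v + z = 0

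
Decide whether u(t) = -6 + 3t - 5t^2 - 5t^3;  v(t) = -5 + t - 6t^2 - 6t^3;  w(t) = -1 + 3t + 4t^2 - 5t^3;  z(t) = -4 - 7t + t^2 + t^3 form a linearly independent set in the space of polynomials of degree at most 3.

linearly independent

Write each element as a coordinate vector in ℝ⁴ using {1, t, …, t^3}.
Form the 4×4 matrix with these as columns; its determinant is 1242.
A nonzero determinant means the columns are linearly independent.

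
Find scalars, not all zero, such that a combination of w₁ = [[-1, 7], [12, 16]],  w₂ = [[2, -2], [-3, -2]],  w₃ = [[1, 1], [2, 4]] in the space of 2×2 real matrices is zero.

w₁ + 2w₂ - 3w₃ = 0

Pass to coordinate vectors relative to the basis {E₁₁, E₁₂, E₂₁, E₂₂}.
Write the vectors as columns of a matrix and find a nonzero vector in its null space.
A generator of the null space is (1, 2, -3).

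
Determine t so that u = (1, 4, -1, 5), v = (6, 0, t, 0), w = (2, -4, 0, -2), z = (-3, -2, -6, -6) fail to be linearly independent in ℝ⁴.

t = -46

The set is linearly dependent precisely when det[u; v; w; z] = 0.
Expanding, det = -12*t - 552.
Setting this to zero gives t = -46.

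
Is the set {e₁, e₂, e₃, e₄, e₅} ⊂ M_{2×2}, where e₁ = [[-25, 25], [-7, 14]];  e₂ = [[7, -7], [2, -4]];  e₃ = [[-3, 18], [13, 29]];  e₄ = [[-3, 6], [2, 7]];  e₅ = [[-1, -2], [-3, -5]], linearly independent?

linearly dependent

Write each element as a coordinate vector in ℝ⁴ using {E₁₁, E₁₂, E₂₁, E₂₂}.
There are 5 vectors in a 4-dimensional space, so they cannot be linearly independent.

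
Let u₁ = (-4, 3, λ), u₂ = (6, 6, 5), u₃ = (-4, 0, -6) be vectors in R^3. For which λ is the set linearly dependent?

λ = -8

Place the vectors as rows of a 3×3 matrix; dependence ⇔ determinant zero.
The determinant works out to 24*λ + 192.
Solving 24*λ + 192 = 0 yields λ = -8.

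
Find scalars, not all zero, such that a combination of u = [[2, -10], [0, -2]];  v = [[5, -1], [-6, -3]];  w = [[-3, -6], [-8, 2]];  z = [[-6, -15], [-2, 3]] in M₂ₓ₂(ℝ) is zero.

Write each element as a vector in ℝ⁴ using {E₁₁, E₁₂, E₂₁, E₂₂}.
Solve the homogeneous system with u, v, w, z as columns by row-reducing the coefficient matrix.
A generator of the null space is (1, -1, 1, -1).

u - v + w - z = 0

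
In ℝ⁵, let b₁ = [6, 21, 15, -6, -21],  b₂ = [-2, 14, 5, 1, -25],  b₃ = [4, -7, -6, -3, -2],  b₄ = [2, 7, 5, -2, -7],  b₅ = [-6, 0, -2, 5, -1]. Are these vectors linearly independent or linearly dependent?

One vector is a scalar multiple of another, so the set is dependent.

linearly dependent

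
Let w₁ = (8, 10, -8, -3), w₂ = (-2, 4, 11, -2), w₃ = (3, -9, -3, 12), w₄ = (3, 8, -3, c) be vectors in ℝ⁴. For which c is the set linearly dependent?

The vectors are dependent exactly when the determinant of the matrix with rows w₁, w₂, w₃, w₄ vanishes.
The determinant works out to 918*c + 5049.
Setting this to zero gives c = -11/2.

c = -11/2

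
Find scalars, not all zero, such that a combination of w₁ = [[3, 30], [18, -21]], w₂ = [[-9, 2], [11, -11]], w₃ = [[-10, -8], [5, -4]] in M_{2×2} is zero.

Write each element as a vector in ℝ⁴ using {E₁₁, E₁₂, E₂₁, E₂₂}.
Row-reduce the matrix with w₁, w₂, w₃ as columns; the null space gives the coefficients.
One solution (up to scaling) is (1, -3, 3).

w₁ - 3w₂ + 3w₃ = 0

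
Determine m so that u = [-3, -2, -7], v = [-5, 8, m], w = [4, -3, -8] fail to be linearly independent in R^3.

m = 23

The set is linearly dependent precisely when det[u; v; w] = 0.
Expanding, det = 391 - 17*m.
This vanishes exactly when m = 23.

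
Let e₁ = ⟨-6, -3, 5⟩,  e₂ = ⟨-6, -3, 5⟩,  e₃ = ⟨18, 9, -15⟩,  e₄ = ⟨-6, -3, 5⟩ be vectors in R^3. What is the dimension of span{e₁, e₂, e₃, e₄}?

Put the 3×4 matrix [e₁|e₂|e₃|e₄] into echelon form.
Reduction leaves 1 leading entry, giving rank 1.
(With 4 elements in a 3-dimensional space the rank is at most 3.)

1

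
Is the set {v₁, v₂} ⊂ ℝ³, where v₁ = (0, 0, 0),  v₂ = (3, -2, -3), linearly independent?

One of the vectors is the zero vector, so the set is linearly dependent.

linearly dependent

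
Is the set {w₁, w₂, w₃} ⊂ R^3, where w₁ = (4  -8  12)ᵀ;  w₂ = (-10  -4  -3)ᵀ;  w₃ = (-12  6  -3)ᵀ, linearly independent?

linearly independent

Form the 3×3 matrix with these as columns; its determinant is -1224.
A nonzero determinant means the columns are linearly independent.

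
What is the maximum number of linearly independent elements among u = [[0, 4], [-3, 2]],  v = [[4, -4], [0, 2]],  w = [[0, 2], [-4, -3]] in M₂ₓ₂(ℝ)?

Pass to coordinate vectors with respect to the basis {E₁₁, E₁₂, E₂₁, E₂₂}.
Put the 4×3 matrix [u|v|w] into echelon form.
Reduction leaves 3 leading entries, giving rank 3.

3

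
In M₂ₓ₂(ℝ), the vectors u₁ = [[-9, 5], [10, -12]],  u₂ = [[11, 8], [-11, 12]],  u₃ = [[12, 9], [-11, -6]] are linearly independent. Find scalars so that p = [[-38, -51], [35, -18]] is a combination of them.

p = -2u₁ - 4u₂ - u₃

Work in coordinates with respect to the standard basis {E₁₁, E₁₂, E₂₁, E₂₂}.
Solve the system with u₁, u₂, u₃ as columns and p as the right-hand side.
Back-substitution yields (a₁, a₂, a₃) = (-2, -4, -1).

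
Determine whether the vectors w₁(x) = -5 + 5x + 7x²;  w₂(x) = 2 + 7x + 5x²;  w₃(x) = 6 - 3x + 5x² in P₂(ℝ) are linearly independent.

linearly independent

Write each element as a coordinate vector in ℝ³ using {1, x, x²}.
The matrix [w₁|w₂|w₃] has determinant -486.
A nonzero determinant means the columns are linearly independent.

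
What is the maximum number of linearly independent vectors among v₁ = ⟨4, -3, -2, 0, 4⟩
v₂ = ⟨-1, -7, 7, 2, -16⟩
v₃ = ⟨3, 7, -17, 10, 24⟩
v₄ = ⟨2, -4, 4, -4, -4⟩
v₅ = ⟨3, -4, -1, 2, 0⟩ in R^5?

Form the matrix with v₁, v₂, v₃, v₄, v₅ as columns and reduce.
Reduction leaves 3 leading entries, giving rank 3.

3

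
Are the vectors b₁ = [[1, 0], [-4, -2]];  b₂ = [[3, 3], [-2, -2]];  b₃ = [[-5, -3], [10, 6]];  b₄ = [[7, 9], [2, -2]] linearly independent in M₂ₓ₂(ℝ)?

Write each element as a coordinate vector in ℝ⁴ using {E₁₁, E₁₂, E₂₁, E₂₂}.
The matrix [b₁|b₂|b₃|b₄] has determinant 0.
A zero determinant means the columns are linearly dependent.
Indeed 2b₁ + b₂ + b₃ = 0.

linearly dependent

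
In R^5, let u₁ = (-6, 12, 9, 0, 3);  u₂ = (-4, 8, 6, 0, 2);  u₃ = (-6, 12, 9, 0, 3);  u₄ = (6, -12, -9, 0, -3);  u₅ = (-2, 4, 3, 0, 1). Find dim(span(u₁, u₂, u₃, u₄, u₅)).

dim = 1

Form the matrix with u₁, u₂, u₃, u₄, u₅ as columns and reduce.
Reduction leaves 1 leading entry, giving rank 1.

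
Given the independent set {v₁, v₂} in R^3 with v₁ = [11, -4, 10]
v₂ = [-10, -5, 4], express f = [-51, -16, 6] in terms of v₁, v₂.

Set up the augmented matrix [v₁ | v₂ | f] and row-reduce.
Back-substitution yields (a₁, a₂) = (-1, 4).

f = -v₁ + 4v₂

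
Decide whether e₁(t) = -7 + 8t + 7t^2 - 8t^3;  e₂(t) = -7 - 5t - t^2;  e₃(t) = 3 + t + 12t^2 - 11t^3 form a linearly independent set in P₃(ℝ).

Take coordinates with respect to the standard basis {1, t, …, t^3}.
Row-reduce the matrix whose columns are e₁, e₂, e₃.
The reduction yields 3 nonzero rows, so the rank is 3.
Since rank = 3 (the number of vectors), the set is linearly independent.

linearly independent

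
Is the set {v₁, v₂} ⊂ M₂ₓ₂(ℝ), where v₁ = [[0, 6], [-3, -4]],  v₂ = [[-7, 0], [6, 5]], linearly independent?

Take coordinates with respect to the standard basis {E₁₁, E₁₂, E₂₁, E₂₂}.
Row-reduce the matrix whose columns are v₁, v₂.
The reduction yields 2 nonzero rows, so the rank is 2.
Since rank = 2 (the number of vectors), the set is linearly independent.

linearly independent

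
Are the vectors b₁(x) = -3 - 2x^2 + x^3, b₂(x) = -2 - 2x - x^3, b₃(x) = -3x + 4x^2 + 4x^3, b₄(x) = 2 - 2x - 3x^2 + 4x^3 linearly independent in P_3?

linearly independent

Take coordinates with respect to the standard basis {1, x, …, x^3}.
The matrix [b₁|b₂|b₃|b₄] has determinant 297.
A nonzero determinant means the columns are linearly independent.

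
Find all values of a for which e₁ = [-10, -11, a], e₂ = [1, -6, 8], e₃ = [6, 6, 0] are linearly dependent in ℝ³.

The set is linearly dependent precisely when det[e₁; e₂; e₃] = 0.
Cofactor expansion gives det = 42*a - 48.
Solving 42*a - 48 = 0 yields a = 8/7.

a = 8/7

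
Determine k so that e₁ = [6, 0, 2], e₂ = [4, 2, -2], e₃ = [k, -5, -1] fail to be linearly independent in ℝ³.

The vectors are dependent exactly when the determinant of the matrix with rows e₁, e₂, e₃ vanishes.
Cofactor expansion gives det = -4*k - 112.
Solving -4*k - 112 = 0 yields k = -28.

k = -28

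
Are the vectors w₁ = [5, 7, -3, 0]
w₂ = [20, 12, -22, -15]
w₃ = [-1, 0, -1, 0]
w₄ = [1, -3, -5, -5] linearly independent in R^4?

Row-reduce the matrix whose columns are w₁, w₂, w₃, w₄.
The reduction yields 3 nonzero rows, so the rank is 3.
Since rank 3 < 4, the set is linearly dependent.
Indeed 3w₁ - w₂ - 2w₃ + 3w₄ = 0.

linearly dependent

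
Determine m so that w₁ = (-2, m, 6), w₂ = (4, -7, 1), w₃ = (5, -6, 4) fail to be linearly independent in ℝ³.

Place the vectors as rows of a 3×3 matrix; dependence ⇔ determinant zero.
Expanding, det = 110 - 11*m.
Solving 110 - 11*m = 0 yields m = 10.

m = 10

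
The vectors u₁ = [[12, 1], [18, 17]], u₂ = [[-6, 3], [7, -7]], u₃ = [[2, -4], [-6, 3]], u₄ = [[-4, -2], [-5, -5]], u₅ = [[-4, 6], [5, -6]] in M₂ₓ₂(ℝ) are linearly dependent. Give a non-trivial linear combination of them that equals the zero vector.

Pass to coordinate vectors relative to the basis {E₁₁, E₁₂, E₂₁, E₂₂}.
Row-reduce the matrix with u₁, u₂, u₃, u₄, u₅ as columns; the null space gives the coefficients.
One solution (up to scaling) is (1, -1, 1, 3, 2).

u₁ - u₂ + u₃ + 3u₄ + 2u₅ = 0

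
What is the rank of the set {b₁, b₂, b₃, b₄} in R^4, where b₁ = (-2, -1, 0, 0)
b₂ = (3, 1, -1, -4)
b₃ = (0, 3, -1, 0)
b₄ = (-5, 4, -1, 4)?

3

Form the matrix with b₁, b₂, b₃, b₄ as columns and reduce.
Exactly 3 pivots survive; hence the rank is 3.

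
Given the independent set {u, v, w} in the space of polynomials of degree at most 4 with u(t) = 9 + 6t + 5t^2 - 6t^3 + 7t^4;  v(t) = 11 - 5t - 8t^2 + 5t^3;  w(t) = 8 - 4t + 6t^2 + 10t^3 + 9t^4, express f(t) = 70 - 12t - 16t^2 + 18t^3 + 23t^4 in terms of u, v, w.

Identify each element with its coordinate vector in ℝ⁵ via {1, t, …, t^4}.
Since u, v, w are independent, the coefficients expressing f are uniquely determined by a linear system.
Back-substitution yields (c₁, c₂, c₃) = (2, 4, 1).

f = 2u + 4v + w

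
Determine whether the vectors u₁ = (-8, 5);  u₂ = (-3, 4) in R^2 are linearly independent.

linearly independent

Place the vectors as rows of a 2×2 matrix and reduce to echelon form.
The reduction yields 2 nonzero rows, so the rank is 2.
Since rank = 2 (the number of vectors), the set is linearly independent.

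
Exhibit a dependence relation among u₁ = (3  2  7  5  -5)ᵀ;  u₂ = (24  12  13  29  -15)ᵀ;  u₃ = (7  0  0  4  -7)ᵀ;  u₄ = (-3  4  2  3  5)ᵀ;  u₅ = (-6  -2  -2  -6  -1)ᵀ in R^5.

Row-reduce the matrix with u₁, u₂, u₃, u₄, u₅ as columns; the null space gives the coefficients.
One solution (up to scaling) is (1, -1, 3, 2, -1).

u₁ - u₂ + 3u₃ + 2u₄ - u₅ = 0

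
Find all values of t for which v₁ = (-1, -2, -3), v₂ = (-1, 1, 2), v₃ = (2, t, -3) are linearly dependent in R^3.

The vectors are dependent exactly when the determinant of the matrix with rows v₁, v₂, v₃ vanishes.
Expanding, det = 5*t + 7.
Solving 5*t + 7 = 0 yields t = -7/5.

t = -7/5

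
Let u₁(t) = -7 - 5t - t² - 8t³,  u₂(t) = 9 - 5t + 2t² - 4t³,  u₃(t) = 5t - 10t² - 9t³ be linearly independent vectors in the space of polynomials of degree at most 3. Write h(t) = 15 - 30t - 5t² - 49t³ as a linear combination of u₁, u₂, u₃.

h = 3u₁ + 4u₂ + u₃

Identify each element with its coordinate vector in ℝ⁴ via {1, t, …, t³}.
Set up the augmented matrix [u₁ | u₂ | u₃ | h] and row-reduce.
Back-substitution yields (a₁, a₂, a₃) = (3, 4, 1).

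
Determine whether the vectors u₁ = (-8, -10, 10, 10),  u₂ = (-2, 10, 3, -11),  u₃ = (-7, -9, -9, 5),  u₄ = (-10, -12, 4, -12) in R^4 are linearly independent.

The matrix [u₁|u₂|u₃|u₄] has determinant -39080.
A nonzero determinant means the columns are linearly independent.

linearly independent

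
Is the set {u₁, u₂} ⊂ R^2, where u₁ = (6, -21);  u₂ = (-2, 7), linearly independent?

linearly dependent

Place the vectors as rows of a 2×2 matrix and reduce to echelon form.
The reduction yields 1 nonzero row, so the rank is 1.
Since rank 1 < 2, the set is linearly dependent.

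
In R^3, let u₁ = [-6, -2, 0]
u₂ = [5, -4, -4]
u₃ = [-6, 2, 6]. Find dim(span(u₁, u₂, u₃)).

Put the 3×3 matrix [u₁|u₂|u₃] into echelon form.
Exactly 3 pivots survive; hence the rank is 3.

dim = 3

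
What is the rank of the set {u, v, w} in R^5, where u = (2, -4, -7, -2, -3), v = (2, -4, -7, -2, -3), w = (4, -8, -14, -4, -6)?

1

Row-reduce the 3×5 matrix with these as rows.
The echelon form has 1 nonzero row, so the rank is 1.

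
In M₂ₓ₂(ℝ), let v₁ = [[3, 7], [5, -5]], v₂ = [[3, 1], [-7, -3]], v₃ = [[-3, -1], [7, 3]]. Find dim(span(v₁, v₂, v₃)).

dim = 2

Use coordinates relative to {E₁₁, E₁₂, E₂₁, E₂₂}.
Form the matrix with v₁, v₂, v₃ as columns and reduce.
Reduction leaves 2 leading entries, giving rank 2.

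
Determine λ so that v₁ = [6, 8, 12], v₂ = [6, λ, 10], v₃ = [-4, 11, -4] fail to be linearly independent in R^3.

Place the vectors as rows of a 3×3 matrix; dependence ⇔ determinant zero.
The determinant works out to 24*λ + 4.
Setting this to zero gives λ = -1/6.

λ = -1/6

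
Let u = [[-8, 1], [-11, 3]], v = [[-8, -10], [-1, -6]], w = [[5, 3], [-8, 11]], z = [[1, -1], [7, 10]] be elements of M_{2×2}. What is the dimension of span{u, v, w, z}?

4

Use coordinates relative to {E₁₁, E₁₂, E₂₁, E₂₂}.
Put the 4×4 matrix [u|v|w|z] into echelon form.
Exactly 4 pivots survive; hence the rank is 4.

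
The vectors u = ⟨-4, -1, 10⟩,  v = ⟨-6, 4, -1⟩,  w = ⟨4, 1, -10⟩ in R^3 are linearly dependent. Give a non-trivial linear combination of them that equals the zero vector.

Set up α₁u + … + α₃w = 0 and solve the homogeneous system.
A generator of the null space is (1, 0, 1).

u + w = 0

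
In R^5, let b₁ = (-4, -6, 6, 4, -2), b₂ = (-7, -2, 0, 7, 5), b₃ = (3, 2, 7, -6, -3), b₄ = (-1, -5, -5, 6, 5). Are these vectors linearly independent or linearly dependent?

linearly independent

Row-reduce the matrix whose columns are b₁, b₂, b₃, b₄.
The reduction yields 4 nonzero rows, so the rank is 4.
Since rank = 4 (the number of vectors), the set is linearly independent.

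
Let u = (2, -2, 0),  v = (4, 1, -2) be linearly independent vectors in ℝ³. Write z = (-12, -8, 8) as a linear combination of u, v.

Solve the system with u, v as columns and z as the right-hand side.
Row-reducing the augmented matrix gives the unique coefficients (a₁, a₂) = (2, -4).

z = 2u - 4v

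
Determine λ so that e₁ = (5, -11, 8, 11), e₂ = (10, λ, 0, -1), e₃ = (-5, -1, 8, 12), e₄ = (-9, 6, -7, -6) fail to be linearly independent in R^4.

The vectors are dependent exactly when the determinant of the matrix with rows e₁, e₂, e₃, e₄ vanishes.
The determinant works out to 253*λ + 2530.
Setting this to zero gives λ = -10.

λ = -10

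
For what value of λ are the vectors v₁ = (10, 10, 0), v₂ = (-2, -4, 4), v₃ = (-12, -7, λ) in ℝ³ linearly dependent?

λ = -10

The vectors are dependent exactly when the determinant of the matrix with rows v₁, v₂, v₃ vanishes.
The determinant works out to -20*λ - 200.
Solving -20*λ - 200 = 0 yields λ = -10.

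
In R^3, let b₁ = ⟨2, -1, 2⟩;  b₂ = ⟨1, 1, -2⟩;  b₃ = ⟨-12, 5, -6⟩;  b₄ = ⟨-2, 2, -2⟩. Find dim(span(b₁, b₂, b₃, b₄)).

3

Form the matrix with b₁, b₂, b₃, b₄ as columns and reduce.
Reduction leaves 3 leading entries, giving rank 3.
(With 4 elements in a 3-dimensional space the rank is at most 3.)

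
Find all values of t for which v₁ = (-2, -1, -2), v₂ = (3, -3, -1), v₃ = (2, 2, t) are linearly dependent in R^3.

Place the vectors as rows of a 3×3 matrix; dependence ⇔ determinant zero.
Cofactor expansion gives det = 9*t - 26.
Solving 9*t - 26 = 0 yields t = 26/9.

t = 26/9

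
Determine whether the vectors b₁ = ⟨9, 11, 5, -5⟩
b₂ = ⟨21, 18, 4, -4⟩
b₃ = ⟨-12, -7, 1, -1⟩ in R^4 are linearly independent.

linearly dependent

Place the vectors as rows of a 3×4 matrix and reduce to echelon form.
The reduction yields 2 nonzero rows, so the rank is 2.
Since rank 2 < 3, the set is linearly dependent.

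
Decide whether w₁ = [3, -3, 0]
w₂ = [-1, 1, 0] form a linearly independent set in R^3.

One vector is a scalar multiple of another, so the set is dependent.

linearly dependent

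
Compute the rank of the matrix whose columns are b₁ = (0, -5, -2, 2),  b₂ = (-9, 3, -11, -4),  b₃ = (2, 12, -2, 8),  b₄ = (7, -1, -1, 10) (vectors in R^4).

4

Put the 4×4 matrix [b₁|b₂|b₃|b₄] into echelon form.
Exactly 4 pivots survive; hence the rank is 4.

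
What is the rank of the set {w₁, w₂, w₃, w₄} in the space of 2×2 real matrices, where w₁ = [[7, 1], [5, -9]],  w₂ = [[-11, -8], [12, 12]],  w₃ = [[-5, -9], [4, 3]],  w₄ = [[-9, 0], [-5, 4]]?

rank 4

Pass to coordinate vectors with respect to the basis {E₁₁, E₁₂, E₂₁, E₂₂}.
Apply Gaussian elimination to the matrix whose rows are w₁, w₂, w₃, w₄.
Reduction leaves 4 leading entries, giving rank 4.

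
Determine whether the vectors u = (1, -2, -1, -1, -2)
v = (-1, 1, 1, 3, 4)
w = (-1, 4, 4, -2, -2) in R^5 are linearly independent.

Row-reduce the matrix whose columns are u, v, w.
The reduction yields 3 nonzero rows, so the rank is 3.
Since rank = 3 (the number of vectors), the set is linearly independent.

linearly independent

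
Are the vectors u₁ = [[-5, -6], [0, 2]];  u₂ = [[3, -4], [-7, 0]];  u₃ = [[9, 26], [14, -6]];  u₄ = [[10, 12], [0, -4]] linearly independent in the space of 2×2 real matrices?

Write each element as a coordinate vector in ℝ⁴ using {E₁₁, E₁₂, E₂₁, E₂₂}.
One vector is a scalar multiple of another, so the set is dependent.

linearly dependent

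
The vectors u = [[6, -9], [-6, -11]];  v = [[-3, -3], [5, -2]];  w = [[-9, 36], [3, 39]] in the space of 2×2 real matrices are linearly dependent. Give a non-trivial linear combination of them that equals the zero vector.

3u + 3v + w = 0

Write each element as a vector in ℝ⁴ using {E₁₁, E₁₂, E₂₁, E₂₂}.
Row-reduce the matrix with u, v, w as columns; the null space gives the coefficients.
One solution (up to scaling) is (3, 3, 1).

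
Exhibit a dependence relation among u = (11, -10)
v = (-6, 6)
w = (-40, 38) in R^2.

2u - 3v + w = 0

Set up α₁u + … + α₃w = 0 and solve the homogeneous system.
The free variable yields coefficients (2, -3, 1) (any nonzero multiple also works).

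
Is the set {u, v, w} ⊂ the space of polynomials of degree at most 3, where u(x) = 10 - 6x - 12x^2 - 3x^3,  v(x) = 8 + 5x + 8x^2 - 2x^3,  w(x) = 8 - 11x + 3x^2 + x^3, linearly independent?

Write each element as a coordinate vector in ℝ⁴ using {1, x, …, x^3}.
Row-reduce the matrix whose columns are u, v, w.
The reduction yields 3 nonzero rows, so the rank is 3.
Since rank = 3 (the number of vectors), the set is linearly independent.

linearly independent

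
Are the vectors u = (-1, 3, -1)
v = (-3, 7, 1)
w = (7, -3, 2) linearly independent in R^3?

The matrix [u|v|w] has determinant 62.
A nonzero determinant means the columns are linearly independent.

linearly independent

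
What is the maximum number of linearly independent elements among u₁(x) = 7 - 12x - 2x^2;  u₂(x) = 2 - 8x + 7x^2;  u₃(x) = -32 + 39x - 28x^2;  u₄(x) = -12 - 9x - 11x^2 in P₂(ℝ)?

3

Use coordinates relative to {1, x, x^2}.
Apply Gaussian elimination to the matrix whose rows are u₁, u₂, u₃, u₄.
Exactly 3 pivots survive; hence the rank is 3.
(With 4 elements in a 3-dimensional space the rank is at most 3.)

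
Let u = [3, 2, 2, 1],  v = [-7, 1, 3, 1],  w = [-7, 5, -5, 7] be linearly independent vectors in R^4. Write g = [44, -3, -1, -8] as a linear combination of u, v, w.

Solve the system with u, v, w as columns and g as the right-hand side.
The system has the unique solution (c₁, c₂, c₃) = (3, -4, -1).

g = 3u - 4v - w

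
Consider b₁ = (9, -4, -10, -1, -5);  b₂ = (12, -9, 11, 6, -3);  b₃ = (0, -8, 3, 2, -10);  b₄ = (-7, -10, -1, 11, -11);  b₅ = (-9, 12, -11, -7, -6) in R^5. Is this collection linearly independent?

Row-reduce the matrix whose columns are b₁, b₂, b₃, b₄, b₅.
The reduction yields 5 nonzero rows, so the rank is 5.
Since rank = 5 (the number of vectors), the set is linearly independent.

linearly independent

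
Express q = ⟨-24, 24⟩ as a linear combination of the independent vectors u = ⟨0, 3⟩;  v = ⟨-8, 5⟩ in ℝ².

Set up the augmented matrix [u | v | q] and row-reduce.
The system has the unique solution (c₁, c₂) = (3, 3).

q = 3u + 3v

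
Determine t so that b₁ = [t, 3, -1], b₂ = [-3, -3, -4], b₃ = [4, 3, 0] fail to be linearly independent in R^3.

t = 17/4

Place the vectors as rows of a 3×3 matrix; dependence ⇔ determinant zero.
The determinant works out to 12*t - 51.
This vanishes exactly when t = 17/4.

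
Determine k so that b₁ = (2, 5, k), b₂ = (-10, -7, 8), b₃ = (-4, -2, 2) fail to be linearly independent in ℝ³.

k = -7

The set is linearly dependent precisely when det[b₁; b₂; b₃] = 0.
Cofactor expansion gives det = -8*k - 56.
Solving -8*k - 56 = 0 yields k = -7.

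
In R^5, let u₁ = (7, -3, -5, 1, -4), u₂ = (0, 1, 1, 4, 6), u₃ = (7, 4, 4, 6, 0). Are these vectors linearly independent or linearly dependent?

Row-reduce the matrix whose columns are u₁, u₂, u₃.
The reduction yields 3 nonzero rows, so the rank is 3.
Since rank = 3 (the number of vectors), the set is linearly independent.

linearly independent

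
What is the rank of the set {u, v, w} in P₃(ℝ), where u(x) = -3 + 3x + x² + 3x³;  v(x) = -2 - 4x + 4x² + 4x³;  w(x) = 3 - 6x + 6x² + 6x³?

Represent each element by its coordinate vector in ℝ⁴.
Row-reduce the 3×4 matrix with these as rows.
There are 3 pivot columns, so rank = 3.

3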